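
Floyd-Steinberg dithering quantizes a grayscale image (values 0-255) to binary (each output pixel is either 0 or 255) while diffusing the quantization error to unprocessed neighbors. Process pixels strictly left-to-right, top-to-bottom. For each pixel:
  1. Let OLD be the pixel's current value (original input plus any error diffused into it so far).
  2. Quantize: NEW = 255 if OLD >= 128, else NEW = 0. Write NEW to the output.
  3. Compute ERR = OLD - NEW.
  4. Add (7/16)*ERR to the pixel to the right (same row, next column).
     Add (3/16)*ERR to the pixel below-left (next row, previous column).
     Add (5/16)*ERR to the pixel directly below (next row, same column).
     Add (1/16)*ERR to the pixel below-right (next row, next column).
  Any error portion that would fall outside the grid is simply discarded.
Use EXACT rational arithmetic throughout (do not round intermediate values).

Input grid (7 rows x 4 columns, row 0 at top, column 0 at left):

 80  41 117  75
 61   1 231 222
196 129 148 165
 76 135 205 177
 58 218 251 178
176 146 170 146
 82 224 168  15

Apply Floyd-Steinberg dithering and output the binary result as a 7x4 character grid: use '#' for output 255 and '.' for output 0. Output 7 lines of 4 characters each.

Answer: ..#.
..##
##.#
.##.
.###
#.#.
.##.

Derivation:
(0,0): OLD=80 → NEW=0, ERR=80
(0,1): OLD=76 → NEW=0, ERR=76
(0,2): OLD=601/4 → NEW=255, ERR=-419/4
(0,3): OLD=1867/64 → NEW=0, ERR=1867/64
(1,0): OLD=401/4 → NEW=0, ERR=401/4
(1,1): OLD=1727/32 → NEW=0, ERR=1727/32
(1,2): OLD=237667/1024 → NEW=255, ERR=-23453/1024
(1,3): OLD=3515173/16384 → NEW=255, ERR=-662747/16384
(2,0): OLD=121573/512 → NEW=255, ERR=-8987/512
(2,1): OLD=2296335/16384 → NEW=255, ERR=-1881585/16384
(2,2): OLD=2830745/32768 → NEW=0, ERR=2830745/32768
(2,3): OLD=98944769/524288 → NEW=255, ERR=-34748671/524288
(3,0): OLD=12840269/262144 → NEW=0, ERR=12840269/262144
(3,1): OLD=568922659/4194304 → NEW=255, ERR=-500624861/4194304
(3,2): OLD=10748966029/67108864 → NEW=255, ERR=-6363794291/67108864
(3,3): OLD=129063959131/1073741824 → NEW=0, ERR=129063959131/1073741824
(4,0): OLD=3417661049/67108864 → NEW=0, ERR=3417661049/67108864
(4,1): OLD=101072541043/536870912 → NEW=255, ERR=-35829541517/536870912
(4,2): OLD=3560461953643/17179869184 → NEW=255, ERR=-820404688277/17179869184
(4,3): OLD=51881420010077/274877906944 → NEW=255, ERR=-18212446260643/274877906944
(5,0): OLD=1541046305601/8589934592 → NEW=255, ERR=-649387015359/8589934592
(5,1): OLD=23721736719791/274877906944 → NEW=0, ERR=23721736719791/274877906944
(5,2): OLD=48444101551589/274877906944 → NEW=255, ERR=-21649764719131/274877906944
(5,3): OLD=96594432817905/1099511627776 → NEW=0, ERR=96594432817905/1099511627776
(6,0): OLD=327903101612461/4398046511104 → NEW=0, ERR=327903101612461/4398046511104
(6,1): OLD=18583984486285147/70368744177664 → NEW=255, ERR=639954720980827/70368744177664
(6,2): OLD=190538064257243197/1125899906842624 → NEW=255, ERR=-96566411987625923/1125899906842624
(6,3): OLD=137153466961323/18014398509481984 → NEW=0, ERR=137153466961323/18014398509481984
Row 0: ..#.
Row 1: ..##
Row 2: ##.#
Row 3: .##.
Row 4: .###
Row 5: #.#.
Row 6: .##.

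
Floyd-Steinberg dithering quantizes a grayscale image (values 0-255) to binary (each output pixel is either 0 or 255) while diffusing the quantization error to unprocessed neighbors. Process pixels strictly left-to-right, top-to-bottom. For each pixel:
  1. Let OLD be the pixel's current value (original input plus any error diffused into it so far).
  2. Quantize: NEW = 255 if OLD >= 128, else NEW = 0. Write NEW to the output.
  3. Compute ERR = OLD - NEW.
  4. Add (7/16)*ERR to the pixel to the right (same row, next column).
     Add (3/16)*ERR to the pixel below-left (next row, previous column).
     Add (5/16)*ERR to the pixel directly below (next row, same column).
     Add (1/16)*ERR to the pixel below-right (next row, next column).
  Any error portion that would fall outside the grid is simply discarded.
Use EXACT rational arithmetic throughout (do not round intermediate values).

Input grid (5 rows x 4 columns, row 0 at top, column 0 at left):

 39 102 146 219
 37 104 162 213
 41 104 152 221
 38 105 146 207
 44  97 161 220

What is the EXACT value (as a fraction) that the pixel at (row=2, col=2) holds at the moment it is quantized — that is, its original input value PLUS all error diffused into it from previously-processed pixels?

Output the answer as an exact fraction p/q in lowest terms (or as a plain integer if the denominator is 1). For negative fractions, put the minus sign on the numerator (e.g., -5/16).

Answer: 474061825/2097152

Derivation:
(0,0): OLD=39 → NEW=0, ERR=39
(0,1): OLD=1905/16 → NEW=0, ERR=1905/16
(0,2): OLD=50711/256 → NEW=255, ERR=-14569/256
(0,3): OLD=795041/4096 → NEW=255, ERR=-249439/4096
(1,0): OLD=18307/256 → NEW=0, ERR=18307/256
(1,1): OLD=336405/2048 → NEW=255, ERR=-185835/2048
(1,2): OLD=6588985/65536 → NEW=0, ERR=6588985/65536
(1,3): OLD=245784799/1048576 → NEW=255, ERR=-21602081/1048576
(2,0): OLD=1518263/32768 → NEW=0, ERR=1518263/32768
(2,1): OLD=125027533/1048576 → NEW=0, ERR=125027533/1048576
(2,2): OLD=474061825/2097152 → NEW=255, ERR=-60711935/2097152
Target (2,2): original=152, with diffused error = 474061825/2097152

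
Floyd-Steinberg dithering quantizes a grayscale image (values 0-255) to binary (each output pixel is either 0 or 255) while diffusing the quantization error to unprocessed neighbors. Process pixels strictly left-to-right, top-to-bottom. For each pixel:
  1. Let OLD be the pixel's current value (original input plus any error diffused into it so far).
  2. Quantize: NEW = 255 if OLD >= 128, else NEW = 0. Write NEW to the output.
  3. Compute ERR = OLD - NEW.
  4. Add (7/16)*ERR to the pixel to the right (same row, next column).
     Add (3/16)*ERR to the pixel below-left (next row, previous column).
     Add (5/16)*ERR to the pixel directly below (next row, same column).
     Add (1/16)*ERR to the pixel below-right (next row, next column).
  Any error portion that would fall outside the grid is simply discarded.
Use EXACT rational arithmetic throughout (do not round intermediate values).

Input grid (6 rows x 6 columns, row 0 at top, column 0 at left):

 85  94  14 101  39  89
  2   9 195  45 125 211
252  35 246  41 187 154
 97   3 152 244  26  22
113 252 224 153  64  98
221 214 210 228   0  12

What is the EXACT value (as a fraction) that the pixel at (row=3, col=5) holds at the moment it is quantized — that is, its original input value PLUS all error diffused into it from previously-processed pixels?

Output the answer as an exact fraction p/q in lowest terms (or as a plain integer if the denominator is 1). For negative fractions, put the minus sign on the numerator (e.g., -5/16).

(0,0): OLD=85 → NEW=0, ERR=85
(0,1): OLD=2099/16 → NEW=255, ERR=-1981/16
(0,2): OLD=-10283/256 → NEW=0, ERR=-10283/256
(0,3): OLD=341715/4096 → NEW=0, ERR=341715/4096
(0,4): OLD=4947909/65536 → NEW=0, ERR=4947909/65536
(0,5): OLD=127958627/1048576 → NEW=0, ERR=127958627/1048576
(1,0): OLD=1369/256 → NEW=0, ERR=1369/256
(1,1): OLD=-60561/2048 → NEW=0, ERR=-60561/2048
(1,2): OLD=11627035/65536 → NEW=255, ERR=-5084645/65536
(1,3): OLD=12785471/262144 → NEW=0, ERR=12785471/262144
(1,4): OLD=3322332829/16777216 → NEW=255, ERR=-955857251/16777216
(1,5): OLD=61452235323/268435456 → NEW=255, ERR=-6998805957/268435456
(2,0): OLD=8130613/32768 → NEW=255, ERR=-225227/32768
(2,1): OLD=8953751/1048576 → NEW=0, ERR=8953751/1048576
(2,2): OLD=3905518213/16777216 → NEW=255, ERR=-372671867/16777216
(2,3): OLD=4159630237/134217728 → NEW=0, ERR=4159630237/134217728
(2,4): OLD=777021032023/4294967296 → NEW=255, ERR=-318195628457/4294967296
(2,5): OLD=7550826085329/68719476736 → NEW=0, ERR=7550826085329/68719476736
(3,0): OLD=1618214885/16777216 → NEW=0, ERR=1618214885/16777216
(3,1): OLD=5807889409/134217728 → NEW=0, ERR=5807889409/134217728
(3,2): OLD=182895418259/1073741824 → NEW=255, ERR=-90908746861/1073741824
(3,3): OLD=13837657366073/68719476736 → NEW=255, ERR=-3685809201607/68719476736
(3,4): OLD=1056598285849/549755813888 → NEW=0, ERR=1056598285849/549755813888
(3,5): OLD=462214237460183/8796093022208 → NEW=0, ERR=462214237460183/8796093022208
Target (3,5): original=22, with diffused error = 462214237460183/8796093022208

Answer: 462214237460183/8796093022208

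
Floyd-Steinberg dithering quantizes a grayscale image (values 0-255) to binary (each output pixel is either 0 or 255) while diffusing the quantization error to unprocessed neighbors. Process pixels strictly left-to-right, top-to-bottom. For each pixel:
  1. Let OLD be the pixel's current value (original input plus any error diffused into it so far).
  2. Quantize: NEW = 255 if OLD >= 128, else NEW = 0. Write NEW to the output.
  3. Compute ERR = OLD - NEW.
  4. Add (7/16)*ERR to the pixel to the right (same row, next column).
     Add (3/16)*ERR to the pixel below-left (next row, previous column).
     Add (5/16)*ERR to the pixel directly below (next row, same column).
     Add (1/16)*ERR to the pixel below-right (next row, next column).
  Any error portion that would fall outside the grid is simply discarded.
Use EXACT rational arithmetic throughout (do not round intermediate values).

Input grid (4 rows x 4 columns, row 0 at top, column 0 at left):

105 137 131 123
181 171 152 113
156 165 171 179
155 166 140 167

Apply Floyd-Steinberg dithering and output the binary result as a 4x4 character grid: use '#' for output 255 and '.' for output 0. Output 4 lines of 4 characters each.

(0,0): OLD=105 → NEW=0, ERR=105
(0,1): OLD=2927/16 → NEW=255, ERR=-1153/16
(0,2): OLD=25465/256 → NEW=0, ERR=25465/256
(0,3): OLD=682063/4096 → NEW=255, ERR=-362417/4096
(1,0): OLD=51277/256 → NEW=255, ERR=-14003/256
(1,1): OLD=306715/2048 → NEW=255, ERR=-215525/2048
(1,2): OLD=7598903/65536 → NEW=0, ERR=7598903/65536
(1,3): OLD=149207089/1048576 → NEW=255, ERR=-118179791/1048576
(2,0): OLD=3905113/32768 → NEW=0, ERR=3905113/32768
(2,1): OLD=212414563/1048576 → NEW=255, ERR=-54972317/1048576
(2,2): OLD=328390223/2097152 → NEW=255, ERR=-206383537/2097152
(2,3): OLD=3622925555/33554432 → NEW=0, ERR=3622925555/33554432
(3,0): OLD=3060369609/16777216 → NEW=255, ERR=-1217820471/16777216
(3,1): OLD=28683970007/268435456 → NEW=0, ERR=28683970007/268435456
(3,2): OLD=742875047977/4294967296 → NEW=255, ERR=-352341612503/4294967296
(3,3): OLD=10905760198815/68719476736 → NEW=255, ERR=-6617706368865/68719476736
Row 0: .#.#
Row 1: ##.#
Row 2: .##.
Row 3: #.##

Answer: .#.#
##.#
.##.
#.##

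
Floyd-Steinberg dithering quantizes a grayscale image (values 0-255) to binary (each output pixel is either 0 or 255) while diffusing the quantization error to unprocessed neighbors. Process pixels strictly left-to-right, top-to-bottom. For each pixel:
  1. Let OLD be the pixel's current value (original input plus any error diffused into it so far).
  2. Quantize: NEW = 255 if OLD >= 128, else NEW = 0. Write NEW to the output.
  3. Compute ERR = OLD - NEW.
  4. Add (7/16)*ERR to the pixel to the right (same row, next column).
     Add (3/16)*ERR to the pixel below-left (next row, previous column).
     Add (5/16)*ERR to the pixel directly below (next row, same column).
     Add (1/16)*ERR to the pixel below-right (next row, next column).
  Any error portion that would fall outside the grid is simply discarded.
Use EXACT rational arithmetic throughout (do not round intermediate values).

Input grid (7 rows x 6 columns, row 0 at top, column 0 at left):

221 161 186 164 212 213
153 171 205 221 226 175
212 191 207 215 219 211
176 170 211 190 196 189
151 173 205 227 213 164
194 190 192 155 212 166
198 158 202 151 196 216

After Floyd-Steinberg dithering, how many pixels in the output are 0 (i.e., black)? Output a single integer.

Answer: 9

Derivation:
(0,0): OLD=221 → NEW=255, ERR=-34
(0,1): OLD=1169/8 → NEW=255, ERR=-871/8
(0,2): OLD=17711/128 → NEW=255, ERR=-14929/128
(0,3): OLD=231369/2048 → NEW=0, ERR=231369/2048
(0,4): OLD=8566399/32768 → NEW=255, ERR=210559/32768
(0,5): OLD=113147257/524288 → NEW=255, ERR=-20546183/524288
(1,0): OLD=15611/128 → NEW=0, ERR=15611/128
(1,1): OLD=170333/1024 → NEW=255, ERR=-90787/1024
(1,2): OLD=4723233/32768 → NEW=255, ERR=-3632607/32768
(1,3): OLD=26439693/131072 → NEW=255, ERR=-6983667/131072
(1,4): OLD=1714719367/8388608 → NEW=255, ERR=-424375673/8388608
(1,5): OLD=18927681153/134217728 → NEW=255, ERR=-15297839487/134217728
(2,0): OLD=3825487/16384 → NEW=255, ERR=-352433/16384
(2,1): OLD=73777621/524288 → NEW=255, ERR=-59915819/524288
(2,2): OLD=896135615/8388608 → NEW=0, ERR=896135615/8388608
(2,3): OLD=15345956487/67108864 → NEW=255, ERR=-1766803833/67108864
(2,4): OLD=358568817941/2147483648 → NEW=255, ERR=-189039512299/2147483648
(2,5): OLD=4594160878307/34359738368 → NEW=255, ERR=-4167572405533/34359738368
(3,0): OLD=1240258271/8388608 → NEW=255, ERR=-898836769/8388608
(3,1): OLD=7119926003/67108864 → NEW=0, ERR=7119926003/67108864
(3,2): OLD=149637397577/536870912 → NEW=255, ERR=12735315017/536870912
(3,3): OLD=6264542677659/34359738368 → NEW=255, ERR=-2497190606181/34359738368
(3,4): OLD=30870661757883/274877906944 → NEW=0, ERR=30870661757883/274877906944
(3,5): OLD=856425469108245/4398046511104 → NEW=255, ERR=-265076391223275/4398046511104
(4,0): OLD=147541322673/1073741824 → NEW=255, ERR=-126262842447/1073741824
(4,1): OLD=2619232335613/17179869184 → NEW=255, ERR=-1761634306307/17179869184
(4,2): OLD=88266192659175/549755813888 → NEW=255, ERR=-51921539882265/549755813888
(4,3): OLD=1631752021495587/8796093022208 → NEW=255, ERR=-611251699167453/8796093022208
(4,4): OLD=28407889864251987/140737488355328 → NEW=255, ERR=-7480169666356653/140737488355328
(4,5): OLD=290327538004196197/2251799813685248 → NEW=255, ERR=-283881414485542043/2251799813685248
(5,0): OLD=37940383632455/274877906944 → NEW=255, ERR=-32153482638265/274877906944
(5,1): OLD=718836233295031/8796093022208 → NEW=0, ERR=718836233295031/8796093022208
(5,2): OLD=12582008172187725/70368744177664 → NEW=255, ERR=-5362021593116595/70368744177664
(5,3): OLD=189328109675255071/2251799813685248 → NEW=0, ERR=189328109675255071/2251799813685248
(5,4): OLD=919607935499390047/4503599627370496 → NEW=255, ERR=-228809969480086433/4503599627370496
(5,5): OLD=7281711249756599019/72057594037927936 → NEW=0, ERR=7281711249756599019/72057594037927936
(6,0): OLD=24877974172117637/140737488355328 → NEW=255, ERR=-11010085358491003/140737488355328
(6,1): OLD=287585959046943393/2251799813685248 → NEW=0, ERR=287585959046943393/2251799813685248
(6,2): OLD=2296250415252490809/9007199254740992 → NEW=255, ERR=-585394706462151/9007199254740992
(6,3): OLD=23484659249214660277/144115188075855872 → NEW=255, ERR=-13264713710128587083/144115188075855872
(6,4): OLD=378289905235925994389/2305843009213693952 → NEW=255, ERR=-209700062113565963371/2305843009213693952
(6,5): OLD=7549016100634816143859/36893488147419103232 → NEW=255, ERR=-1858823376957055180301/36893488147419103232
Output grid:
  Row 0: ###.##  (1 black, running=1)
  Row 1: .#####  (1 black, running=2)
  Row 2: ##.###  (1 black, running=3)
  Row 3: #.##.#  (2 black, running=5)
  Row 4: ######  (0 black, running=5)
  Row 5: #.#.#.  (3 black, running=8)
  Row 6: #.####  (1 black, running=9)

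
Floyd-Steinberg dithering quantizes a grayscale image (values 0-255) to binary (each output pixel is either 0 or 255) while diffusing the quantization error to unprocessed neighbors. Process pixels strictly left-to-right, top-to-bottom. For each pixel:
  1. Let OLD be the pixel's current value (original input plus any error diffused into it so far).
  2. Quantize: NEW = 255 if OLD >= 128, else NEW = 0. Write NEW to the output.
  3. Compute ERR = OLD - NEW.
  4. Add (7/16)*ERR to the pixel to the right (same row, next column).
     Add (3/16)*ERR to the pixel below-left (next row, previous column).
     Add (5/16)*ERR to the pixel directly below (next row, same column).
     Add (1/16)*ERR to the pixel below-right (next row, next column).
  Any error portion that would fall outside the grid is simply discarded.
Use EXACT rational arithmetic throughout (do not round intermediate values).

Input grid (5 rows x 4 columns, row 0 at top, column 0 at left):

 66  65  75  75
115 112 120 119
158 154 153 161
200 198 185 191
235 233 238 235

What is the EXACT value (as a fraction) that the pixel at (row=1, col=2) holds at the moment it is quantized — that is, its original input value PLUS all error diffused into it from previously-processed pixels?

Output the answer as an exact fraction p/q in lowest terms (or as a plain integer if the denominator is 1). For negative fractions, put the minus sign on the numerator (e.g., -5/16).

(0,0): OLD=66 → NEW=0, ERR=66
(0,1): OLD=751/8 → NEW=0, ERR=751/8
(0,2): OLD=14857/128 → NEW=0, ERR=14857/128
(0,3): OLD=257599/2048 → NEW=0, ERR=257599/2048
(1,0): OLD=19613/128 → NEW=255, ERR=-13027/128
(1,1): OLD=125643/1024 → NEW=0, ERR=125643/1024
(1,2): OLD=7844775/32768 → NEW=255, ERR=-511065/32768
Target (1,2): original=120, with diffused error = 7844775/32768

Answer: 7844775/32768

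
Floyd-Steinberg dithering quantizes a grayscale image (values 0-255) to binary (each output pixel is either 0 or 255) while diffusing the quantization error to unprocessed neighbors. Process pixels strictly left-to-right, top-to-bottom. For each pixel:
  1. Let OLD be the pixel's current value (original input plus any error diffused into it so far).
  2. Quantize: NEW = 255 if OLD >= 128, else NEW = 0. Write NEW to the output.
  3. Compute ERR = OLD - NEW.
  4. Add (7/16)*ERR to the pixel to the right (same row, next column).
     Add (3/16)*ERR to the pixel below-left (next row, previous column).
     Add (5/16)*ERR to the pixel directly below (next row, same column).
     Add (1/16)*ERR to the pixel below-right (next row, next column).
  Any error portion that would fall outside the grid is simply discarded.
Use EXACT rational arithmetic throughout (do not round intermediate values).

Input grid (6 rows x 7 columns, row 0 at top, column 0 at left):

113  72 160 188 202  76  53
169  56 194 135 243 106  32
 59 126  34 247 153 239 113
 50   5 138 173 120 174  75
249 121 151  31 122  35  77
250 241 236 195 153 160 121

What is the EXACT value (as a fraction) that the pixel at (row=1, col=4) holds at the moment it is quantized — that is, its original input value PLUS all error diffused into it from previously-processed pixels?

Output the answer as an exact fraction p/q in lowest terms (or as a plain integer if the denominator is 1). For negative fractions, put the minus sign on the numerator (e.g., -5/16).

(0,0): OLD=113 → NEW=0, ERR=113
(0,1): OLD=1943/16 → NEW=0, ERR=1943/16
(0,2): OLD=54561/256 → NEW=255, ERR=-10719/256
(0,3): OLD=695015/4096 → NEW=255, ERR=-349465/4096
(0,4): OLD=10792017/65536 → NEW=255, ERR=-5919663/65536
(0,5): OLD=38254135/1048576 → NEW=0, ERR=38254135/1048576
(0,6): OLD=1156971393/16777216 → NEW=0, ERR=1156971393/16777216
(1,0): OLD=58133/256 → NEW=255, ERR=-7147/256
(1,1): OLD=165779/2048 → NEW=0, ERR=165779/2048
(1,2): OLD=13626383/65536 → NEW=255, ERR=-3085297/65536
(1,3): OLD=17875107/262144 → NEW=0, ERR=17875107/262144
(1,4): OLD=4129092809/16777216 → NEW=255, ERR=-149097271/16777216
Target (1,4): original=243, with diffused error = 4129092809/16777216

Answer: 4129092809/16777216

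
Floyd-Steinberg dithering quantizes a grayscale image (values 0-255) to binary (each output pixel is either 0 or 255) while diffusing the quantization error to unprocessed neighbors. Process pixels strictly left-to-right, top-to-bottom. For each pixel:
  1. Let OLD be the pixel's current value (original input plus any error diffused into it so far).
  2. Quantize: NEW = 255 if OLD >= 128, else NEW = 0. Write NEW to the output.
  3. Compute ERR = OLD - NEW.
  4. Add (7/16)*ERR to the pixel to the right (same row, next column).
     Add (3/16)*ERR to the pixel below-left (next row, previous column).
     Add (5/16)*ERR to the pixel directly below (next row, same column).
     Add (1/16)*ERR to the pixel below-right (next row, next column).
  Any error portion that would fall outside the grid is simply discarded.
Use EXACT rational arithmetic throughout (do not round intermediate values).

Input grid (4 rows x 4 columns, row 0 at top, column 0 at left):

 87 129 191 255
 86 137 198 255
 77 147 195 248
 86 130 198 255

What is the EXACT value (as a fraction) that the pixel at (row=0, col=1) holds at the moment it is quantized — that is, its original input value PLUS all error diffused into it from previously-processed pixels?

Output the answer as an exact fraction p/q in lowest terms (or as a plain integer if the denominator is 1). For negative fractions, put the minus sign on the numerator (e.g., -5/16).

(0,0): OLD=87 → NEW=0, ERR=87
(0,1): OLD=2673/16 → NEW=255, ERR=-1407/16
Target (0,1): original=129, with diffused error = 2673/16

Answer: 2673/16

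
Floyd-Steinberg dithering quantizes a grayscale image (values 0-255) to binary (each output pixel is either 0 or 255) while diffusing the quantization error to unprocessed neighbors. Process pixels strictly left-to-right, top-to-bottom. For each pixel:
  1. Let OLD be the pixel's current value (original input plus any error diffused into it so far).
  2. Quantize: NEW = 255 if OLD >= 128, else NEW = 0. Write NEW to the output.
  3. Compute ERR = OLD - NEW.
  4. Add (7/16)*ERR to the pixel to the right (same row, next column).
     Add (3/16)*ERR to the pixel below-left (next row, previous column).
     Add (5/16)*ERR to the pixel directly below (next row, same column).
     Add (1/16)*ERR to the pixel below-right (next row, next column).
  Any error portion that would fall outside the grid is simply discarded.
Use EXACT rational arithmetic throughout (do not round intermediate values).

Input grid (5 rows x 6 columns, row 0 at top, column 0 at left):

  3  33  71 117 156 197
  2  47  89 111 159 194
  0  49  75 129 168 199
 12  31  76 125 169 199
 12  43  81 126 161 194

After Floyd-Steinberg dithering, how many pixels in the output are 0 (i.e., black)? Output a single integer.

(0,0): OLD=3 → NEW=0, ERR=3
(0,1): OLD=549/16 → NEW=0, ERR=549/16
(0,2): OLD=22019/256 → NEW=0, ERR=22019/256
(0,3): OLD=633365/4096 → NEW=255, ERR=-411115/4096
(0,4): OLD=7345811/65536 → NEW=0, ERR=7345811/65536
(0,5): OLD=257990149/1048576 → NEW=255, ERR=-9396731/1048576
(1,0): OLD=2399/256 → NEW=0, ERR=2399/256
(1,1): OLD=160025/2048 → NEW=0, ERR=160025/2048
(1,2): OLD=8741773/65536 → NEW=255, ERR=-7969907/65536
(1,3): OLD=13846921/262144 → NEW=0, ERR=13846921/262144
(1,4): OLD=3509520379/16777216 → NEW=255, ERR=-768669701/16777216
(1,5): OLD=47824579693/268435456 → NEW=255, ERR=-20626461587/268435456
(2,0): OLD=576035/32768 → NEW=0, ERR=576035/32768
(2,1): OLD=61753137/1048576 → NEW=0, ERR=61753137/1048576
(2,2): OLD=1301066451/16777216 → NEW=0, ERR=1301066451/16777216
(2,3): OLD=21910174203/134217728 → NEW=255, ERR=-12315346437/134217728
(2,4): OLD=439945941873/4294967296 → NEW=0, ERR=439945941873/4294967296
(2,5): OLD=14907901093159/68719476736 → NEW=255, ERR=-2615565474521/68719476736
(3,0): OLD=478751603/16777216 → NEW=0, ERR=478751603/16777216
(3,1): OLD=10405570295/134217728 → NEW=0, ERR=10405570295/134217728
(3,2): OLD=129524384789/1073741824 → NEW=0, ERR=129524384789/1073741824
(3,3): OLD=11899072773247/68719476736 → NEW=255, ERR=-5624393794433/68719476736
(3,4): OLD=83745115041823/549755813888 → NEW=255, ERR=-56442617499617/549755813888
(3,5): OLD=1307014650500977/8796093022208 → NEW=255, ERR=-935989070162063/8796093022208
(4,0): OLD=76136578781/2147483648 → NEW=0, ERR=76136578781/2147483648
(4,1): OLD=3681296938809/34359738368 → NEW=0, ERR=3681296938809/34359738368
(4,2): OLD=170500872733403/1099511627776 → NEW=255, ERR=-109874592349477/1099511627776
(4,3): OLD=791519056621671/17592186044416 → NEW=0, ERR=791519056621671/17592186044416
(4,4): OLD=34771506614481367/281474976710656 → NEW=0, ERR=34771506614481367/281474976710656
(4,5): OLD=938442002625511809/4503599627370496 → NEW=255, ERR=-209975902353964671/4503599627370496
Output grid:
  Row 0: ...#.#  (4 black, running=4)
  Row 1: ..#.##  (3 black, running=7)
  Row 2: ...#.#  (4 black, running=11)
  Row 3: ...###  (3 black, running=14)
  Row 4: ..#..#  (4 black, running=18)

Answer: 18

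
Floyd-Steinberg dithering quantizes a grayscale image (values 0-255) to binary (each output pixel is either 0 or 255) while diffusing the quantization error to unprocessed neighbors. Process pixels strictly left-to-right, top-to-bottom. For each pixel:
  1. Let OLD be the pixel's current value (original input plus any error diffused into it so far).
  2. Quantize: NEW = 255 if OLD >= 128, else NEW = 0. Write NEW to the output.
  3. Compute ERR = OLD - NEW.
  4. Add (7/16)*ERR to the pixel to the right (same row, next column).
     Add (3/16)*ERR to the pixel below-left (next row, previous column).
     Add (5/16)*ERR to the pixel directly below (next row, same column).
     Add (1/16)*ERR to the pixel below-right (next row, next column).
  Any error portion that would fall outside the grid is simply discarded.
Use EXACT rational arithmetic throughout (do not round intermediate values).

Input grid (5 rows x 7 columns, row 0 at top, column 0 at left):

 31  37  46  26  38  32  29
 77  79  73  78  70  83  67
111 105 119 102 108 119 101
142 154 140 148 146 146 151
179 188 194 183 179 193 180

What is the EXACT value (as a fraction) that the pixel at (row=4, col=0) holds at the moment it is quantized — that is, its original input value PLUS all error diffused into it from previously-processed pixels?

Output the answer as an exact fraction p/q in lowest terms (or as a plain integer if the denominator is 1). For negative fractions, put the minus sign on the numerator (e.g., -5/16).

Answer: 358901152833/2147483648

Derivation:
(0,0): OLD=31 → NEW=0, ERR=31
(0,1): OLD=809/16 → NEW=0, ERR=809/16
(0,2): OLD=17439/256 → NEW=0, ERR=17439/256
(0,3): OLD=228569/4096 → NEW=0, ERR=228569/4096
(0,4): OLD=4090351/65536 → NEW=0, ERR=4090351/65536
(0,5): OLD=62186889/1048576 → NEW=0, ERR=62186889/1048576
(0,6): OLD=921847487/16777216 → NEW=0, ERR=921847487/16777216
(1,0): OLD=24619/256 → NEW=0, ERR=24619/256
(1,1): OLD=310445/2048 → NEW=255, ERR=-211795/2048
(1,2): OLD=4106929/65536 → NEW=0, ERR=4106929/65536
(1,3): OLD=36389597/262144 → NEW=255, ERR=-30457123/262144
(1,4): OLD=893908087/16777216 → NEW=0, ERR=893908087/16777216
(1,5): OLD=18662561447/134217728 → NEW=255, ERR=-15562959193/134217728
(1,6): OLD=79774511337/2147483648 → NEW=0, ERR=79774511337/2147483648
(2,0): OLD=3986623/32768 → NEW=0, ERR=3986623/32768
(2,1): OLD=150649253/1048576 → NEW=255, ERR=-116737627/1048576
(2,2): OLD=1033955119/16777216 → NEW=0, ERR=1033955119/16777216
(2,3): OLD=14302460535/134217728 → NEW=0, ERR=14302460535/134217728
(2,4): OLD=152759428327/1073741824 → NEW=255, ERR=-121044736793/1073741824
(2,5): OLD=1502889584397/34359738368 → NEW=0, ERR=1502889584397/34359738368
(2,6): OLD=68443407647019/549755813888 → NEW=0, ERR=68443407647019/549755813888
(3,0): OLD=2670011471/16777216 → NEW=255, ERR=-1608178609/16777216
(3,1): OLD=12942908067/134217728 → NEW=0, ERR=12942908067/134217728
(3,2): OLD=230285618649/1073741824 → NEW=255, ERR=-43518546471/1073741824
(3,3): OLD=628282038143/4294967296 → NEW=255, ERR=-466934622337/4294967296
(3,4): OLD=42918950740047/549755813888 → NEW=0, ERR=42918950740047/549755813888
(3,5): OLD=924124360438749/4398046511104 → NEW=255, ERR=-197377499892771/4398046511104
(3,6): OLD=12174144044261443/70368744177664 → NEW=255, ERR=-5769885721042877/70368744177664
(4,0): OLD=358901152833/2147483648 → NEW=255, ERR=-188707177407/2147483648
Target (4,0): original=179, with diffused error = 358901152833/2147483648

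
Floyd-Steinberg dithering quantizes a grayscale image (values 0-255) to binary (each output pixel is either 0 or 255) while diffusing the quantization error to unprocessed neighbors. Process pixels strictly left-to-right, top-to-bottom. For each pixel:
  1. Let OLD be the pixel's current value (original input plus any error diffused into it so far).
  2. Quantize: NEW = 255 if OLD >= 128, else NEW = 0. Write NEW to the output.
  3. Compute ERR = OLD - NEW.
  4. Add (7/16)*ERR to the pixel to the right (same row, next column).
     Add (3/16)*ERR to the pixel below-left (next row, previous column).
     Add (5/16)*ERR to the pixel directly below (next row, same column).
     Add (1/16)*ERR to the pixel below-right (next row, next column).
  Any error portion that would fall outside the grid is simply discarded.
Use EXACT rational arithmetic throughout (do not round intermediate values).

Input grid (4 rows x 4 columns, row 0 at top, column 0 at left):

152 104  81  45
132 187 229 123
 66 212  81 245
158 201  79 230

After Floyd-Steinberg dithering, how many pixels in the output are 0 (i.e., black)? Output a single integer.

Answer: 7

Derivation:
(0,0): OLD=152 → NEW=255, ERR=-103
(0,1): OLD=943/16 → NEW=0, ERR=943/16
(0,2): OLD=27337/256 → NEW=0, ERR=27337/256
(0,3): OLD=375679/4096 → NEW=0, ERR=375679/4096
(1,0): OLD=28381/256 → NEW=0, ERR=28381/256
(1,1): OLD=547851/2048 → NEW=255, ERR=25611/2048
(1,2): OLD=18921703/65536 → NEW=255, ERR=2210023/65536
(1,3): OLD=181497601/1048576 → NEW=255, ERR=-85889279/1048576
(2,0): OLD=3374761/32768 → NEW=0, ERR=3374761/32768
(2,1): OLD=287538131/1048576 → NEW=255, ERR=20151251/1048576
(2,2): OLD=179032511/2097152 → NEW=0, ERR=179032511/2097152
(2,3): OLD=8685891363/33554432 → NEW=255, ERR=129511203/33554432
(3,0): OLD=3251215641/16777216 → NEW=255, ERR=-1026974439/16777216
(3,1): OLD=54403463559/268435456 → NEW=255, ERR=-14047577721/268435456
(3,2): OLD=363817168505/4294967296 → NEW=0, ERR=363817168505/4294967296
(3,3): OLD=18801745581263/68719476736 → NEW=255, ERR=1278279013583/68719476736
Output grid:
  Row 0: #...  (3 black, running=3)
  Row 1: .###  (1 black, running=4)
  Row 2: .#.#  (2 black, running=6)
  Row 3: ##.#  (1 black, running=7)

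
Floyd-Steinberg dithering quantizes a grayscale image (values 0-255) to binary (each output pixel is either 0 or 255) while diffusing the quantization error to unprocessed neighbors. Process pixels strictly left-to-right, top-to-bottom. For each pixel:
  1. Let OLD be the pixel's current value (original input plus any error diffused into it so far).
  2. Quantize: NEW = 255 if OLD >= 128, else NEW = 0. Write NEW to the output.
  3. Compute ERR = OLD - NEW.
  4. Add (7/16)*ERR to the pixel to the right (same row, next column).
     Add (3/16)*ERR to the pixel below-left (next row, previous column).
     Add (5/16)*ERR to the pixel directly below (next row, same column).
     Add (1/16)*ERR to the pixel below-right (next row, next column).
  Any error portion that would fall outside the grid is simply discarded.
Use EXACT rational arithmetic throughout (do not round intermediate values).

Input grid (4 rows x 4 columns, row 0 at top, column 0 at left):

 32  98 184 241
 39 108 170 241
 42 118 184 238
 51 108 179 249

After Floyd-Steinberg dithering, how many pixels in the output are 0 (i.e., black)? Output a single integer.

(0,0): OLD=32 → NEW=0, ERR=32
(0,1): OLD=112 → NEW=0, ERR=112
(0,2): OLD=233 → NEW=255, ERR=-22
(0,3): OLD=1851/8 → NEW=255, ERR=-189/8
(1,0): OLD=70 → NEW=0, ERR=70
(1,1): OLD=343/2 → NEW=255, ERR=-167/2
(1,2): OLD=16533/128 → NEW=255, ERR=-16107/128
(1,3): OLD=362883/2048 → NEW=255, ERR=-159357/2048
(2,0): OLD=1543/32 → NEW=0, ERR=1543/32
(2,1): OLD=192067/2048 → NEW=0, ERR=192067/2048
(2,2): OLD=2718071/16384 → NEW=255, ERR=-1459849/16384
(2,3): OLD=43735353/262144 → NEW=255, ERR=-23111367/262144
(3,0): OLD=2741129/32768 → NEW=0, ERR=2741129/32768
(3,1): OLD=83997305/524288 → NEW=255, ERR=-49696135/524288
(3,2): OLD=830612997/8388608 → NEW=0, ERR=830612997/8388608
(3,3): OLD=34789243843/134217728 → NEW=255, ERR=563723203/134217728
Output grid:
  Row 0: ..##  (2 black, running=2)
  Row 1: .###  (1 black, running=3)
  Row 2: ..##  (2 black, running=5)
  Row 3: .#.#  (2 black, running=7)

Answer: 7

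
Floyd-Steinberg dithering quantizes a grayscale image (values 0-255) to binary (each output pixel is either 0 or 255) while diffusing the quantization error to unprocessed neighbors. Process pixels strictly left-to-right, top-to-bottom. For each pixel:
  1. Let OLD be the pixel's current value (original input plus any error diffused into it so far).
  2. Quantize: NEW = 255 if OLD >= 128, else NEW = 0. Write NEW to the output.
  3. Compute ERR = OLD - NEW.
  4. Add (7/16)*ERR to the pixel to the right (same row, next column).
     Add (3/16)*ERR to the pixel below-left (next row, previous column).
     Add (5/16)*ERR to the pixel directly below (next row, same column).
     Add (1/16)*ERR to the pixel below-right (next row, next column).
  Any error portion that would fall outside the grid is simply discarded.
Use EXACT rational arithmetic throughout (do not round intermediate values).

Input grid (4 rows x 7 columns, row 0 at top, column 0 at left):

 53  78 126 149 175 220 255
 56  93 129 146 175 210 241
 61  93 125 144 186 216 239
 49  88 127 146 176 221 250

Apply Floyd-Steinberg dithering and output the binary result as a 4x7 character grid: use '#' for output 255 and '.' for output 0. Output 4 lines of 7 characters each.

(0,0): OLD=53 → NEW=0, ERR=53
(0,1): OLD=1619/16 → NEW=0, ERR=1619/16
(0,2): OLD=43589/256 → NEW=255, ERR=-21691/256
(0,3): OLD=458467/4096 → NEW=0, ERR=458467/4096
(0,4): OLD=14678069/65536 → NEW=255, ERR=-2033611/65536
(0,5): OLD=216451443/1048576 → NEW=255, ERR=-50935437/1048576
(0,6): OLD=3921642021/16777216 → NEW=255, ERR=-356548059/16777216
(1,0): OLD=23433/256 → NEW=0, ERR=23433/256
(1,1): OLD=311487/2048 → NEW=255, ERR=-210753/2048
(1,2): OLD=5558187/65536 → NEW=0, ERR=5558187/65536
(1,3): OLD=54255759/262144 → NEW=255, ERR=-12590961/262144
(1,4): OLD=2385338253/16777216 → NEW=255, ERR=-1892851827/16777216
(1,5): OLD=18728199709/134217728 → NEW=255, ERR=-15497320931/134217728
(1,6): OLD=388280654355/2147483648 → NEW=255, ERR=-159327675885/2147483648
(2,0): OLD=2303909/32768 → NEW=0, ERR=2303909/32768
(2,1): OLD=118725223/1048576 → NEW=0, ERR=118725223/1048576
(2,2): OLD=3113886453/16777216 → NEW=255, ERR=-1164303627/16777216
(2,3): OLD=11109906573/134217728 → NEW=0, ERR=11109906573/134217728
(2,4): OLD=174274348317/1073741824 → NEW=255, ERR=-99529816803/1073741824
(2,5): OLD=4068232316255/34359738368 → NEW=0, ERR=4068232316255/34359738368
(2,6): OLD=143155737503881/549755813888 → NEW=255, ERR=2968004962441/549755813888
(3,0): OLD=1546884693/16777216 → NEW=0, ERR=1546884693/16777216
(3,1): OLD=20817610673/134217728 → NEW=255, ERR=-13407909967/134217728
(3,2): OLD=90414728355/1073741824 → NEW=0, ERR=90414728355/1073741824
(3,3): OLD=803113844933/4294967296 → NEW=255, ERR=-292102815547/4294967296
(3,4): OLD=79523327916629/549755813888 → NEW=255, ERR=-60664404624811/549755813888
(3,5): OLD=901344529759439/4398046511104 → NEW=255, ERR=-220157330572081/4398046511104
(3,6): OLD=16690538665389713/70368744177664 → NEW=255, ERR=-1253491099914607/70368744177664
Row 0: ..#.###
Row 1: .#.####
Row 2: ..#.#.#
Row 3: .#.####

Answer: ..#.###
.#.####
..#.#.#
.#.####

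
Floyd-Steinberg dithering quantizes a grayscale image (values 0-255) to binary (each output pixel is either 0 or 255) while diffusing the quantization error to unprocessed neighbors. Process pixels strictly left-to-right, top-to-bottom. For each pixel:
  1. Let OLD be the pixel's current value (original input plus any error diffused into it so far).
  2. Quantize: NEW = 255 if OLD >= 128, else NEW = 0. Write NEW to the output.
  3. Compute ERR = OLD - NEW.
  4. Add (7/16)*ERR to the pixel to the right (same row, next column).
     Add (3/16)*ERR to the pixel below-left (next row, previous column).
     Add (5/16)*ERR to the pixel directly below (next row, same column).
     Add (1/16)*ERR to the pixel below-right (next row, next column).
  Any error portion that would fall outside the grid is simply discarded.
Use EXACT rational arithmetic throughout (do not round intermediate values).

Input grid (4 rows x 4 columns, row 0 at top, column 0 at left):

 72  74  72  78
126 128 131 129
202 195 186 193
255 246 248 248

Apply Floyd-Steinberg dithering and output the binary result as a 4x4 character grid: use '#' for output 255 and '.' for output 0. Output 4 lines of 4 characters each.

(0,0): OLD=72 → NEW=0, ERR=72
(0,1): OLD=211/2 → NEW=0, ERR=211/2
(0,2): OLD=3781/32 → NEW=0, ERR=3781/32
(0,3): OLD=66403/512 → NEW=255, ERR=-64157/512
(1,0): OLD=5385/32 → NEW=255, ERR=-2775/32
(1,1): OLD=38319/256 → NEW=255, ERR=-26961/256
(1,2): OLD=859723/8192 → NEW=0, ERR=859723/8192
(1,3): OLD=18761725/131072 → NEW=255, ERR=-14661635/131072
(2,0): OLD=635509/4096 → NEW=255, ERR=-408971/4096
(2,1): OLD=17388455/131072 → NEW=255, ERR=-16034905/131072
(2,2): OLD=36101855/262144 → NEW=255, ERR=-30744865/262144
(2,3): OLD=475181403/4194304 → NEW=0, ERR=475181403/4194304
(3,0): OLD=421233685/2097152 → NEW=255, ERR=-113540075/2097152
(3,1): OLD=5229547435/33554432 → NEW=255, ERR=-3326832725/33554432
(3,2): OLD=97478861493/536870912 → NEW=255, ERR=-39423221067/536870912
(3,3): OLD=2095491845747/8589934592 → NEW=255, ERR=-94941475213/8589934592
Row 0: ...#
Row 1: ##.#
Row 2: ###.
Row 3: ####

Answer: ...#
##.#
###.
####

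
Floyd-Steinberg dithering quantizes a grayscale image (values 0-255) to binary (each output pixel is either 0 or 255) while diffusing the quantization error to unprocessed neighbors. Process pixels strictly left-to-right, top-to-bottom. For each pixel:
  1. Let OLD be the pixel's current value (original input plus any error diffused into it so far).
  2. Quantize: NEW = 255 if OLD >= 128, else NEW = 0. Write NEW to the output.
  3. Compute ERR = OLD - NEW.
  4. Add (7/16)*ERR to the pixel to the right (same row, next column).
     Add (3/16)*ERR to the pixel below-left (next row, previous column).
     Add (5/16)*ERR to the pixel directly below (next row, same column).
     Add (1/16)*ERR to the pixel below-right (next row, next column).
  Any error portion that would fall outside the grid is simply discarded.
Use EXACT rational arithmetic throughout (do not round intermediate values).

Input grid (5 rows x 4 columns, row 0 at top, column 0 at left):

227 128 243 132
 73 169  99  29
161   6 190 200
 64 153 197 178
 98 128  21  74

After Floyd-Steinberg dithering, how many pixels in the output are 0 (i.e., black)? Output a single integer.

Answer: 11

Derivation:
(0,0): OLD=227 → NEW=255, ERR=-28
(0,1): OLD=463/4 → NEW=0, ERR=463/4
(0,2): OLD=18793/64 → NEW=255, ERR=2473/64
(0,3): OLD=152479/1024 → NEW=255, ERR=-108641/1024
(1,0): OLD=5501/64 → NEW=0, ERR=5501/64
(1,1): OLD=127115/512 → NEW=255, ERR=-3445/512
(1,2): OLD=1564231/16384 → NEW=0, ERR=1564231/16384
(1,3): OLD=10493601/262144 → NEW=0, ERR=10493601/262144
(2,0): OLD=1528617/8192 → NEW=255, ERR=-560343/8192
(2,1): OLD=-722189/262144 → NEW=0, ERR=-722189/262144
(2,2): OLD=118339735/524288 → NEW=255, ERR=-15353705/524288
(2,3): OLD=1725237067/8388608 → NEW=255, ERR=-413857973/8388608
(3,0): OLD=176614009/4194304 → NEW=0, ERR=176614009/4194304
(3,1): OLD=10790794599/67108864 → NEW=255, ERR=-6321965721/67108864
(3,2): OLD=147329536345/1073741824 → NEW=255, ERR=-126474628775/1073741824
(3,3): OLD=1876380822767/17179869184 → NEW=0, ERR=1876380822767/17179869184
(4,0): OLD=100389922309/1073741824 → NEW=0, ERR=100389922309/1073741824
(4,1): OLD=1030892377007/8589934592 → NEW=0, ERR=1030892377007/8589934592
(4,2): OLD=14097678265647/274877906944 → NEW=0, ERR=14097678265647/274877906944
(4,3): OLD=541872150536185/4398046511104 → NEW=0, ERR=541872150536185/4398046511104
Output grid:
  Row 0: #.##  (1 black, running=1)
  Row 1: .#..  (3 black, running=4)
  Row 2: #.##  (1 black, running=5)
  Row 3: .##.  (2 black, running=7)
  Row 4: ....  (4 black, running=11)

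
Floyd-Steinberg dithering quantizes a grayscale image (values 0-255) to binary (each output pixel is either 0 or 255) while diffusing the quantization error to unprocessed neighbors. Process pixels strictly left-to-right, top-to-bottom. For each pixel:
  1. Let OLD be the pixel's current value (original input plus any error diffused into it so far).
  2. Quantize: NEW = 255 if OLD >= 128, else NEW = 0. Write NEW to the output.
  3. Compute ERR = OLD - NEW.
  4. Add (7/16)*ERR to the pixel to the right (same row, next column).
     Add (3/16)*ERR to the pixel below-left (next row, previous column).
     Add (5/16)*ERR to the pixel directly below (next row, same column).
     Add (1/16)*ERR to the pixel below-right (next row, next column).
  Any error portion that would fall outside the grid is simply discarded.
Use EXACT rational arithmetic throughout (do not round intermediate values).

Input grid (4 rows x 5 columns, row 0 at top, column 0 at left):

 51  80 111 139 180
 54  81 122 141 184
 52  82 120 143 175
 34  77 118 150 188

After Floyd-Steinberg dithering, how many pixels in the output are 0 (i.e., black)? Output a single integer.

Answer: 11

Derivation:
(0,0): OLD=51 → NEW=0, ERR=51
(0,1): OLD=1637/16 → NEW=0, ERR=1637/16
(0,2): OLD=39875/256 → NEW=255, ERR=-25405/256
(0,3): OLD=391509/4096 → NEW=0, ERR=391509/4096
(0,4): OLD=14537043/65536 → NEW=255, ERR=-2174637/65536
(1,0): OLD=22815/256 → NEW=0, ERR=22815/256
(1,1): OLD=279641/2048 → NEW=255, ERR=-242599/2048
(1,2): OLD=4160205/65536 → NEW=0, ERR=4160205/65536
(1,3): OLD=48815945/262144 → NEW=255, ERR=-18030775/262144
(1,4): OLD=627100347/4194304 → NEW=255, ERR=-442447173/4194304
(2,0): OLD=1888739/32768 → NEW=0, ERR=1888739/32768
(2,1): OLD=91930993/1048576 → NEW=0, ERR=91930993/1048576
(2,2): OLD=2649019283/16777216 → NEW=255, ERR=-1629170797/16777216
(2,3): OLD=16967873033/268435456 → NEW=0, ERR=16967873033/268435456
(2,4): OLD=710347779071/4294967296 → NEW=255, ERR=-384868881409/4294967296
(3,0): OLD=1148416563/16777216 → NEW=0, ERR=1148416563/16777216
(3,1): OLD=16071223735/134217728 → NEW=0, ERR=16071223735/134217728
(3,2): OLD=675907562765/4294967296 → NEW=255, ERR=-419309097715/4294967296
(3,3): OLD=894814162597/8589934592 → NEW=0, ERR=894814162597/8589934592
(3,4): OLD=28796505513881/137438953472 → NEW=255, ERR=-6250427621479/137438953472
Output grid:
  Row 0: ..#.#  (3 black, running=3)
  Row 1: .#.##  (2 black, running=5)
  Row 2: ..#.#  (3 black, running=8)
  Row 3: ..#.#  (3 black, running=11)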